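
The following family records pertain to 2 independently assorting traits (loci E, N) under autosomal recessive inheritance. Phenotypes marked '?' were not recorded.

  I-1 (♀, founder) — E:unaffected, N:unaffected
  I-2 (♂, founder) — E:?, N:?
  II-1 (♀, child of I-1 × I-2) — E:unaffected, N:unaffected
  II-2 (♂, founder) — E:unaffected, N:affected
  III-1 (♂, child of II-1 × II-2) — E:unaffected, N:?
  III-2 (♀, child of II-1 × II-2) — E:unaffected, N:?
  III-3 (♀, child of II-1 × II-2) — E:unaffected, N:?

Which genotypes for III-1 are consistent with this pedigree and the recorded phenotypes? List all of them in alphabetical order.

E/I-1 un ·: EE|Ee
E/I-2 ? ·: EE|Ee|ee
E/II-1 un I-1×I-2: EE|Ee
E/II-2 un ·: EE|Ee
E/III-1 un II-1×II-2: EE|Ee
E/III-2 un II-1×II-2: EE|Ee
E/III-3 un II-1×II-2: EE|Ee
⇒ E over [I-1,I-2,II-1,II-2,III-1,III-2,III-3]: 116 consistent
N/I-1 un ·: NN|Nn
N/I-2 ? ·: NN|Nn|nn
N/II-1 un I-1×I-2: NN|Nn
N/II-2 aff ·: nn
N/III-1 ? II-1×II-2: Nn|nn
N/III-2 ? II-1×II-2: Nn|nn
N/III-3 ? II-1×II-2: Nn|nn
⇒ N over [I-1,I-2,II-1,II-2,III-1,III-2,III-3]: 44 consistent

III-1 ∈ {EE Nn, EE nn, Ee Nn, Ee nn}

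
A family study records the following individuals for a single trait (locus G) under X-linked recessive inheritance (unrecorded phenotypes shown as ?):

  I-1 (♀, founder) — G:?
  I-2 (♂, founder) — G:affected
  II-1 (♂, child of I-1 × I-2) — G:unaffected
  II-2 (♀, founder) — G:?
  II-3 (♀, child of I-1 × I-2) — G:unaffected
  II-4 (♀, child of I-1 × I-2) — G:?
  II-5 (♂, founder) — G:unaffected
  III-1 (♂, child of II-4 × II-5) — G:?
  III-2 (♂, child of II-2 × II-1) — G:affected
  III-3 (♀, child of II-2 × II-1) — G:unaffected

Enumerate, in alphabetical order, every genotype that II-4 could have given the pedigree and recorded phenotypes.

G/I-1 ? ·: X^GX^G|X^GX^g
G/I-2 aff ·: X^gY
G/II-1 un I-1×I-2: X^GY
G/II-2 ? ·: X^GX^g|X^gX^g
G/II-3 un I-1×I-2: X^GX^g
G/II-4 ? I-1×I-2: X^GX^g|X^gX^g
G/II-5 un ·: X^GY
G/III-1 ? II-4×II-5: X^GY|X^gY
G/III-2 aff II-2×II-1: X^gY
G/III-3 un II-2×II-1: X^GX^G|X^GX^g
⇒ G over [I-1,I-2,II-1,II-2,II-3,II-4,II-5,III-1,III-2,III-3]: 15 consistent

II-4 ∈ {X^GX^g, X^gX^g}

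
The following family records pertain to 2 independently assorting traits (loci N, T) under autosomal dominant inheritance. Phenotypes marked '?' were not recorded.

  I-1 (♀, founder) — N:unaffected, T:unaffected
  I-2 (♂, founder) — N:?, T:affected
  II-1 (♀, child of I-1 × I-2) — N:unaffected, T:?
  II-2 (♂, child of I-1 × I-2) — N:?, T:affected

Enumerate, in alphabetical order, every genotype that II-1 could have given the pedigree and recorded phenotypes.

II-1 ∈ {nn Tt, nn tt}

N/I-1 un ·: nn
N/I-2 ? ·: nn|Nn
N/II-1 un I-1×I-2: nn
N/II-2 ? I-1×I-2: nn|Nn
⇒ N over [I-1,I-2,II-1,II-2]: 3 consistent
T/I-1 un ·: tt
T/I-2 aff ·: Tt|TT
T/II-1 ? I-1×I-2: tt|Tt
T/II-2 aff I-1×I-2: Tt
⇒ T over [I-1,I-2,II-1,II-2]: 3 consistent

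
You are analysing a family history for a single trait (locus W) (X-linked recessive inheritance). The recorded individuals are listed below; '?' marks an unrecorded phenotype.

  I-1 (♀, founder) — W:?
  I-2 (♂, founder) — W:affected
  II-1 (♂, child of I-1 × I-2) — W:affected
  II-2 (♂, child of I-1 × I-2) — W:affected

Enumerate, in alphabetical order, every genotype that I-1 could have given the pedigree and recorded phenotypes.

I-1 ∈ {X^WX^w, X^wX^w}

W/I-1 ? ·: X^WX^w|X^wX^w
W/I-2 aff ·: X^wY
W/II-1 aff I-1×I-2: X^wY
W/II-2 aff I-1×I-2: X^wY
⇒ W over [I-1,I-2,II-1,II-2]: 2 consistent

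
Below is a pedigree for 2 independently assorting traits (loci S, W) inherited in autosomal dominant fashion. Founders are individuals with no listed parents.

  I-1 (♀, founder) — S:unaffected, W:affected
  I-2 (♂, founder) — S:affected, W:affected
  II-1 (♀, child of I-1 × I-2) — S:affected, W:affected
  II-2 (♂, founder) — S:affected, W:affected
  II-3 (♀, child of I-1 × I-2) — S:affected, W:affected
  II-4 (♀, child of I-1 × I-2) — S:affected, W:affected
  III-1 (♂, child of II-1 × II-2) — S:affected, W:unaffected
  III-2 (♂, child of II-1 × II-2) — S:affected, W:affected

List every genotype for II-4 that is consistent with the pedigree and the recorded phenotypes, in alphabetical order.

II-4 ∈ {Ss WW, Ss Ww}

S/I-1 un ·: ss
S/I-2 aff ·: Ss|SS
S/II-1 aff I-1×I-2: Ss
S/II-2 aff ·: Ss|SS
S/II-3 aff I-1×I-2: Ss
S/II-4 aff I-1×I-2: Ss
S/III-1 aff II-1×II-2: Ss|SS
S/III-2 aff II-1×II-2: Ss|SS
⇒ S over [I-1,I-2,II-1,II-2,II-3,II-4,III-1,III-2]: 16 consistent
W/I-1 aff ·: Ww|WW
W/I-2 aff ·: Ww|WW
W/II-1 aff I-1×I-2: Ww
W/II-2 aff ·: Ww
W/II-3 aff I-1×I-2: Ww|WW
W/II-4 aff I-1×I-2: Ww|WW
W/III-1 un II-1×II-2: ww
W/III-2 aff II-1×II-2: Ww|WW
⇒ W over [I-1,I-2,II-1,II-2,II-3,II-4,III-1,III-2]: 24 consistent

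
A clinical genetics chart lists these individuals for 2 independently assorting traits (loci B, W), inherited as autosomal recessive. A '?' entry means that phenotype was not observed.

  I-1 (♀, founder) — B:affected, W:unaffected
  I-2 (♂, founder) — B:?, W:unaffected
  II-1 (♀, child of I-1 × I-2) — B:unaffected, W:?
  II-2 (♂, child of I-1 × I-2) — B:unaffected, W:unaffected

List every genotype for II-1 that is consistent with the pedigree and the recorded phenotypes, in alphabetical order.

B/I-1 aff ·: bb
B/I-2 ? ·: BB|Bb
B/II-1 un I-1×I-2: Bb
B/II-2 un I-1×I-2: Bb
⇒ B over [I-1,I-2,II-1,II-2]: 2 consistent
W/I-1 un ·: WW|Ww
W/I-2 un ·: WW|Ww
W/II-1 ? I-1×I-2: WW|Ww|ww
W/II-2 un I-1×I-2: WW|Ww
⇒ W over [I-1,I-2,II-1,II-2]: 15 consistent

II-1 ∈ {Bb WW, Bb Ww, Bb ww}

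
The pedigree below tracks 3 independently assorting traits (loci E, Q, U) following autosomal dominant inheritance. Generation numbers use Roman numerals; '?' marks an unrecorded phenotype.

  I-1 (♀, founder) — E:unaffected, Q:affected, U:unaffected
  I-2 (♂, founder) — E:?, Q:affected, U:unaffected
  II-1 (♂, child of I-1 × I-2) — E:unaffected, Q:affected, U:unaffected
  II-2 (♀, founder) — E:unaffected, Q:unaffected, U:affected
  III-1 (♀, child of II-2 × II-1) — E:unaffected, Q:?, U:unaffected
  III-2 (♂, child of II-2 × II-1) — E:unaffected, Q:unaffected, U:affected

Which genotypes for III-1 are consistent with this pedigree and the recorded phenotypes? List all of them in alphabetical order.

E/I-1 un ·: ee
E/I-2 ? ·: ee|Ee
E/II-1 un I-1×I-2: ee
E/II-2 un ·: ee
E/III-1 un II-2×II-1: ee
E/III-2 un II-2×II-1: ee
⇒ E over [I-1,I-2,II-1,II-2,III-1,III-2]: 2 consistent
Q/I-1 aff ·: Qq|QQ
Q/I-2 aff ·: Qq|QQ
Q/II-1 aff I-1×I-2: Qq
Q/II-2 un ·: qq
Q/III-1 ? II-2×II-1: qq|Qq
Q/III-2 un II-2×II-1: qq
⇒ Q over [I-1,I-2,II-1,II-2,III-1,III-2]: 6 consistent
U/I-1 un ·: uu
U/I-2 un ·: uu
U/II-1 un I-1×I-2: uu
U/II-2 aff ·: Uu
U/III-1 un II-2×II-1: uu
U/III-2 aff II-2×II-1: Uu
⇒ U over [I-1,I-2,II-1,II-2,III-1,III-2]: 1 consistent

III-1 ∈ {ee Qq uu, ee qq uu}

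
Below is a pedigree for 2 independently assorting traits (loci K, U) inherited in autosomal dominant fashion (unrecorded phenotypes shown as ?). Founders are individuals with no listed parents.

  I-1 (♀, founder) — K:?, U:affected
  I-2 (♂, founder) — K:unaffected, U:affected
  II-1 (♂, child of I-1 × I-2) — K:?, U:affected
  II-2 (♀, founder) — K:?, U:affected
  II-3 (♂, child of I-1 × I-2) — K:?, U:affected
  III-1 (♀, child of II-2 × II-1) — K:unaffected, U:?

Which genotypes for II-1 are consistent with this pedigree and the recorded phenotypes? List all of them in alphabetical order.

K/I-1 ? ·: kk|Kk|KK
K/I-2 un ·: kk
K/II-1 ? I-1×I-2: kk|Kk
K/II-2 ? ·: kk|Kk
K/II-3 ? I-1×I-2: kk|Kk
K/III-1 un II-2×II-1: kk
⇒ K over [I-1,I-2,II-1,II-2,II-3,III-1]: 12 consistent
U/I-1 aff ·: Uu|UU
U/I-2 aff ·: Uu|UU
U/II-1 aff I-1×I-2: Uu|UU
U/II-2 aff ·: Uu|UU
U/II-3 aff I-1×I-2: Uu|UU
U/III-1 ? II-2×II-1: uu|Uu|UU
⇒ U over [I-1,I-2,II-1,II-2,II-3,III-1]: 51 consistent

II-1 ∈ {Kk UU, Kk Uu, kk UU, kk Uu}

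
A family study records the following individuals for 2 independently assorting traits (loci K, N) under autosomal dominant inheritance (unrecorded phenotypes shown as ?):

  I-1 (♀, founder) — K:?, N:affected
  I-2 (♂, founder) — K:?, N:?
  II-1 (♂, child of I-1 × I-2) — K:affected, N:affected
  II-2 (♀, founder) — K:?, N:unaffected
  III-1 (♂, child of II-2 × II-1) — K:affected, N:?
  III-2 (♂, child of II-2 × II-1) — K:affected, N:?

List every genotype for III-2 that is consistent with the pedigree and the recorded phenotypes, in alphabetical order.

III-2 ∈ {KK Nn, KK nn, Kk Nn, Kk nn}

K/I-1 ? ·: kk|Kk|KK
K/I-2 ? ·: kk|Kk|KK
K/II-1 aff I-1×I-2: Kk|KK
K/II-2 ? ·: kk|Kk|KK
K/III-1 aff II-2×II-1: Kk|KK
K/III-2 aff II-2×II-1: Kk|KK
⇒ K over [I-1,I-2,II-1,II-2,III-1,III-2]: 87 consistent
N/I-1 aff ·: Nn|NN
N/I-2 ? ·: nn|Nn|NN
N/II-1 aff I-1×I-2: Nn|NN
N/II-2 un ·: nn
N/III-1 ? II-2×II-1: nn|Nn
N/III-2 ? II-2×II-1: nn|Nn
⇒ N over [I-1,I-2,II-1,II-2,III-1,III-2]: 24 consistent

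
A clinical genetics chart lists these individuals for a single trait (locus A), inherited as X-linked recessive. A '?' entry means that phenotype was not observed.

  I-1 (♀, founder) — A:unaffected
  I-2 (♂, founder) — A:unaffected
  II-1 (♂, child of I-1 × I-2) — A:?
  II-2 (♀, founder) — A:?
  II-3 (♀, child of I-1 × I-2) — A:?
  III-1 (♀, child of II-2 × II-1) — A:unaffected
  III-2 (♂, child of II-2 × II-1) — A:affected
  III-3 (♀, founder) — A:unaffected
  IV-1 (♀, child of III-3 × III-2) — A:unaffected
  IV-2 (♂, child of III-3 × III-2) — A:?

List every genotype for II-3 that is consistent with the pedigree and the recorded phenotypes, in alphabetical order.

II-3 ∈ {X^AX^A, X^AX^a}

A/I-1 un ·: X^AX^A|X^AX^a
A/I-2 un ·: X^AY
A/II-1 ? I-1×I-2: X^AY|X^aY
A/II-2 ? ·: X^AX^a|X^aX^a
A/II-3 ? I-1×I-2: X^AX^A|X^AX^a
A/III-1 un II-2×II-1: X^AX^A|X^AX^a
A/III-2 aff II-2×II-1: X^aY
A/III-3 un ·: X^AX^A|X^AX^a
A/IV-1 un III-3×III-2: X^AX^a
A/IV-2 ? III-3×III-2: X^AY|X^aY
⇒ A over [I-1,I-2,II-1,II-2,II-3,III-1,III-2,III-3,IV-1,IV-2]: 33 consistent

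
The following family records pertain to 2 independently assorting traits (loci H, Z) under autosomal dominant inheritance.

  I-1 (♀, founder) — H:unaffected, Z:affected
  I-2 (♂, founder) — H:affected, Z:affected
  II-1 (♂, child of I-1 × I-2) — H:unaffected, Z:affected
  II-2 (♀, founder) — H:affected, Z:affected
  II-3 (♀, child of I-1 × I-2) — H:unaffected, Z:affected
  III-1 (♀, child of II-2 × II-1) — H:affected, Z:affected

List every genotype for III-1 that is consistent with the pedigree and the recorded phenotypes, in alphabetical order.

H/I-1 un ·: hh
H/I-2 aff ·: Hh
H/II-1 un I-1×I-2: hh
H/II-2 aff ·: Hh|HH
H/II-3 un I-1×I-2: hh
H/III-1 aff II-2×II-1: Hh
⇒ H over [I-1,I-2,II-1,II-2,II-3,III-1]: 2 consistent
Z/I-1 aff ·: Zz|ZZ
Z/I-2 aff ·: Zz|ZZ
Z/II-1 aff I-1×I-2: Zz|ZZ
Z/II-2 aff ·: Zz|ZZ
Z/II-3 aff I-1×I-2: Zz|ZZ
Z/III-1 aff II-2×II-1: Zz|ZZ
⇒ Z over [I-1,I-2,II-1,II-2,II-3,III-1]: 45 consistent

III-1 ∈ {Hh ZZ, Hh Zz}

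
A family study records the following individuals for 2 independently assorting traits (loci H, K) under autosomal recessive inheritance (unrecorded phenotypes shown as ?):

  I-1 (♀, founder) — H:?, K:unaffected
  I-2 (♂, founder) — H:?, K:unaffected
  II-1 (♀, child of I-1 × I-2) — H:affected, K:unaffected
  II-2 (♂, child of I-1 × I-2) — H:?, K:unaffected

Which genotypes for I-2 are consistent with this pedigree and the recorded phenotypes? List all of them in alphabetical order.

H/I-1 ? ·: Hh|hh
H/I-2 ? ·: Hh|hh
H/II-1 aff I-1×I-2: hh
H/II-2 ? I-1×I-2: HH|Hh|hh
⇒ H over [I-1,I-2,II-1,II-2]: 8 consistent
K/I-1 un ·: KK|Kk
K/I-2 un ·: KK|Kk
K/II-1 un I-1×I-2: KK|Kk
K/II-2 un I-1×I-2: KK|Kk
⇒ K over [I-1,I-2,II-1,II-2]: 13 consistent

I-2 ∈ {Hh KK, Hh Kk, hh KK, hh Kk}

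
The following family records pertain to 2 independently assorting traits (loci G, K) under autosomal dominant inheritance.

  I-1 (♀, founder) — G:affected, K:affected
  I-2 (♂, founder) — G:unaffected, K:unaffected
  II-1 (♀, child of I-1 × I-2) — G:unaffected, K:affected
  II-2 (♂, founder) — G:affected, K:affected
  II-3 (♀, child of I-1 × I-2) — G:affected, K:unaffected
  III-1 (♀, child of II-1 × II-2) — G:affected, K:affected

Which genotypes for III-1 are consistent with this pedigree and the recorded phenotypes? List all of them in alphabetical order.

G/I-1 aff ·: Gg
G/I-2 un ·: gg
G/II-1 un I-1×I-2: gg
G/II-2 aff ·: Gg|GG
G/II-3 aff I-1×I-2: Gg
G/III-1 aff II-1×II-2: Gg
⇒ G over [I-1,I-2,II-1,II-2,II-3,III-1]: 2 consistent
K/I-1 aff ·: Kk
K/I-2 un ·: kk
K/II-1 aff I-1×I-2: Kk
K/II-2 aff ·: Kk|KK
K/II-3 un I-1×I-2: kk
K/III-1 aff II-1×II-2: Kk|KK
⇒ K over [I-1,I-2,II-1,II-2,II-3,III-1]: 4 consistent

III-1 ∈ {Gg KK, Gg Kk}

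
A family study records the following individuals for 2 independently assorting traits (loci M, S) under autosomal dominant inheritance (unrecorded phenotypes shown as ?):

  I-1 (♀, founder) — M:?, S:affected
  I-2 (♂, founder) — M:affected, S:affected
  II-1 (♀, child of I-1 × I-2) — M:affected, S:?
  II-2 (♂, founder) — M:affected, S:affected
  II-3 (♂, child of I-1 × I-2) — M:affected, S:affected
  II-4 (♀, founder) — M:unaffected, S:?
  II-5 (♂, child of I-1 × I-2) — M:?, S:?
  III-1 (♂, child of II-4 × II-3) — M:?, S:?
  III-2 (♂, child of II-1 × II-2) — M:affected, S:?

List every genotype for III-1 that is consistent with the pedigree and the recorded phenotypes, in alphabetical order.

III-1 ∈ {Mm SS, Mm Ss, Mm ss, mm SS, mm Ss, mm ss}

M/I-1 ? ·: mm|Mm|MM
M/I-2 aff ·: Mm|MM
M/II-1 aff I-1×I-2: Mm|MM
M/II-2 aff ·: Mm|MM
M/II-3 aff I-1×I-2: Mm|MM
M/II-4 un ·: mm
M/II-5 ? I-1×I-2: mm|Mm|MM
M/III-1 ? II-4×II-3: mm|Mm
M/III-2 aff II-1×II-2: Mm|MM
⇒ M over [I-1,I-2,II-1,II-2,II-3,II-4,II-5,III-1,III-2]: 174 consistent
S/I-1 aff ·: Ss|SS
S/I-2 aff ·: Ss|SS
S/II-1 ? I-1×I-2: ss|Ss|SS
S/II-2 aff ·: Ss|SS
S/II-3 aff I-1×I-2: Ss|SS
S/II-4 ? ·: ss|Ss|SS
S/II-5 ? I-1×I-2: ss|Ss|SS
S/III-1 ? II-4×II-3: ss|Ss|SS
S/III-2 ? II-1×II-2: ss|Ss|SS
⇒ S over [I-1,I-2,II-1,II-2,II-3,II-4,II-5,III-1,III-2]: 727 consistent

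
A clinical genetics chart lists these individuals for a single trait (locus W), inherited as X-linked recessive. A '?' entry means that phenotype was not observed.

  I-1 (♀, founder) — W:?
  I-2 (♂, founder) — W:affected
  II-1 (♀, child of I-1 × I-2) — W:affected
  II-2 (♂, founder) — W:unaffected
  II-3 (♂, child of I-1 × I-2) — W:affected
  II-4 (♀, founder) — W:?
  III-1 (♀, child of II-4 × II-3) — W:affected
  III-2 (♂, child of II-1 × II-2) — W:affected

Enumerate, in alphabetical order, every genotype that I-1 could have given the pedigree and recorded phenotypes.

I-1 ∈ {X^WX^w, X^wX^w}

W/I-1 ? ·: X^WX^w|X^wX^w
W/I-2 aff ·: X^wY
W/II-1 aff I-1×I-2: X^wX^w
W/II-2 un ·: X^WY
W/II-3 aff I-1×I-2: X^wY
W/II-4 ? ·: X^WX^w|X^wX^w
W/III-1 aff II-4×II-3: X^wX^w
W/III-2 aff II-1×II-2: X^wY
⇒ W over [I-1,I-2,II-1,II-2,II-3,II-4,III-1,III-2]: 4 consistent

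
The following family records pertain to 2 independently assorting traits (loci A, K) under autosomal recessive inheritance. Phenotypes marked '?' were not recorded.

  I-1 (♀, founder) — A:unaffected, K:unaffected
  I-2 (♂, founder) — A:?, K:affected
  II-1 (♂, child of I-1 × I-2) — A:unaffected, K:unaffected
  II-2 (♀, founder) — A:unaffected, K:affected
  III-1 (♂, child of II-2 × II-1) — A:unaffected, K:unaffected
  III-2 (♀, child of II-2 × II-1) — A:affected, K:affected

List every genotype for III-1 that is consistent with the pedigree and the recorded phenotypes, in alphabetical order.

III-1 ∈ {AA Kk, Aa Kk}

A/I-1 un ·: AA|Aa
A/I-2 ? ·: AA|Aa|aa
A/II-1 un I-1×I-2: Aa
A/II-2 un ·: Aa
A/III-1 un II-2×II-1: AA|Aa
A/III-2 aff II-2×II-1: aa
⇒ A over [I-1,I-2,II-1,II-2,III-1,III-2]: 10 consistent
K/I-1 un ·: KK|Kk
K/I-2 aff ·: kk
K/II-1 un I-1×I-2: Kk
K/II-2 aff ·: kk
K/III-1 un II-2×II-1: Kk
K/III-2 aff II-2×II-1: kk
⇒ K over [I-1,I-2,II-1,II-2,III-1,III-2]: 2 consistent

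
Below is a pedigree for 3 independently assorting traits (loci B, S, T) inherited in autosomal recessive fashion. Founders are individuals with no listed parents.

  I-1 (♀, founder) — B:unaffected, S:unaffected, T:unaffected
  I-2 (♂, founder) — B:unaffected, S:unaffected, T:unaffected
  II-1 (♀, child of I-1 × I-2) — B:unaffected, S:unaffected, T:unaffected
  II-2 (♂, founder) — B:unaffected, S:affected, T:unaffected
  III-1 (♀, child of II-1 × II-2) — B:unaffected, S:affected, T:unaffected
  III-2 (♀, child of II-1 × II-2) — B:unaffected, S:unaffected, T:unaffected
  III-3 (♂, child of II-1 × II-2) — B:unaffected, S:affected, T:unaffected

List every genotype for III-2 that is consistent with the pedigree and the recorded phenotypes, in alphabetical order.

III-2 ∈ {BB Ss TT, BB Ss Tt, Bb Ss TT, Bb Ss Tt}

B/I-1 un ·: BB|Bb
B/I-2 un ·: BB|Bb
B/II-1 un I-1×I-2: BB|Bb
B/II-2 un ·: BB|Bb
B/III-1 un II-1×II-2: BB|Bb
B/III-2 un II-1×II-2: BB|Bb
B/III-3 un II-1×II-2: BB|Bb
⇒ B over [I-1,I-2,II-1,II-2,III-1,III-2,III-3]: 84 consistent
S/I-1 un ·: SS|Ss
S/I-2 un ·: SS|Ss
S/II-1 un I-1×I-2: Ss
S/II-2 aff ·: ss
S/III-1 aff II-1×II-2: ss
S/III-2 un II-1×II-2: Ss
S/III-3 aff II-1×II-2: ss
⇒ S over [I-1,I-2,II-1,II-2,III-1,III-2,III-3]: 3 consistent
T/I-1 un ·: TT|Tt
T/I-2 un ·: TT|Tt
T/II-1 un I-1×I-2: TT|Tt
T/II-2 un ·: TT|Tt
T/III-1 un II-1×II-2: TT|Tt
T/III-2 un II-1×II-2: TT|Tt
T/III-3 un II-1×II-2: TT|Tt
⇒ T over [I-1,I-2,II-1,II-2,III-1,III-2,III-3]: 84 consistent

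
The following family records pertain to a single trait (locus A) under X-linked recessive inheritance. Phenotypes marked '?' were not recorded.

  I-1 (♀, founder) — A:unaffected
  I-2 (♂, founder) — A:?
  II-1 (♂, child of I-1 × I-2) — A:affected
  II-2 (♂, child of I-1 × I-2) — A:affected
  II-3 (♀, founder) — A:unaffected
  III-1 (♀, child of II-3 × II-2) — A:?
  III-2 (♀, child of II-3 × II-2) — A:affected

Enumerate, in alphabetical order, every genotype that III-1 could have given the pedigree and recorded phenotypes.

III-1 ∈ {X^AX^a, X^aX^a}

A/I-1 un ·: X^AX^a
A/I-2 ? ·: X^AY|X^aY
A/II-1 aff I-1×I-2: X^aY
A/II-2 aff I-1×I-2: X^aY
A/II-3 un ·: X^AX^a
A/III-1 ? II-3×II-2: X^AX^a|X^aX^a
A/III-2 aff II-3×II-2: X^aX^a
⇒ A over [I-1,I-2,II-1,II-2,II-3,III-1,III-2]: 4 consistent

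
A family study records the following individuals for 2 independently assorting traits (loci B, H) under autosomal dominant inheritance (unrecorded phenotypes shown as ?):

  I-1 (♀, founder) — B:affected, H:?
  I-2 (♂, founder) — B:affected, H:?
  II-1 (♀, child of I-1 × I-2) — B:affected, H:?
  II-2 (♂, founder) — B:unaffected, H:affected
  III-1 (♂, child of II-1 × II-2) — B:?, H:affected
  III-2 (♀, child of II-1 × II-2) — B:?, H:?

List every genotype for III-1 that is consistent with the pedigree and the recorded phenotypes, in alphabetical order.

III-1 ∈ {Bb HH, Bb Hh, bb HH, bb Hh}

B/I-1 aff ·: Bb|BB
B/I-2 aff ·: Bb|BB
B/II-1 aff I-1×I-2: Bb|BB
B/II-2 un ·: bb
B/III-1 ? II-1×II-2: bb|Bb
B/III-2 ? II-1×II-2: bb|Bb
⇒ B over [I-1,I-2,II-1,II-2,III-1,III-2]: 16 consistent
H/I-1 ? ·: hh|Hh|HH
H/I-2 ? ·: hh|Hh|HH
H/II-1 ? I-1×I-2: hh|Hh|HH
H/II-2 aff ·: Hh|HH
H/III-1 aff II-1×II-2: Hh|HH
H/III-2 ? II-1×II-2: hh|Hh|HH
⇒ H over [I-1,I-2,II-1,II-2,III-1,III-2]: 102 consistent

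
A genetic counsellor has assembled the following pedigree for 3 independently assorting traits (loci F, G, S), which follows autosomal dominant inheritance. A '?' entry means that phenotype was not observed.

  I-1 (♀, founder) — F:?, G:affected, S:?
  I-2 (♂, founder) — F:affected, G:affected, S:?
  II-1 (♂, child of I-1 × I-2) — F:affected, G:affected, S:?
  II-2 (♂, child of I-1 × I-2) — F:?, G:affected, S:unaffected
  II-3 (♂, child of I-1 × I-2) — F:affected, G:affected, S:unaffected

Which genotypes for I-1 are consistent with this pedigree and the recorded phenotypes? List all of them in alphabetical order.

F/I-1 ? ·: ff|Ff|FF
F/I-2 aff ·: Ff|FF
F/II-1 aff I-1×I-2: Ff|FF
F/II-2 ? I-1×I-2: ff|Ff|FF
F/II-3 aff I-1×I-2: Ff|FF
⇒ F over [I-1,I-2,II-1,II-2,II-3]: 32 consistent
G/I-1 aff ·: Gg|GG
G/I-2 aff ·: Gg|GG
G/II-1 aff I-1×I-2: Gg|GG
G/II-2 aff I-1×I-2: Gg|GG
G/II-3 aff I-1×I-2: Gg|GG
⇒ G over [I-1,I-2,II-1,II-2,II-3]: 25 consistent
S/I-1 ? ·: ss|Ss
S/I-2 ? ·: ss|Ss
S/II-1 ? I-1×I-2: ss|Ss|SS
S/II-2 un I-1×I-2: ss
S/II-3 un I-1×I-2: ss
⇒ S over [I-1,I-2,II-1,II-2,II-3]: 8 consistent

I-1 ∈ {FF GG Ss, FF GG ss, FF Gg Ss, FF Gg ss, Ff GG Ss, Ff GG ss, Ff Gg Ss, Ff Gg ss, ff GG Ss, ff GG ss, ff Gg Ss, ff Gg ss}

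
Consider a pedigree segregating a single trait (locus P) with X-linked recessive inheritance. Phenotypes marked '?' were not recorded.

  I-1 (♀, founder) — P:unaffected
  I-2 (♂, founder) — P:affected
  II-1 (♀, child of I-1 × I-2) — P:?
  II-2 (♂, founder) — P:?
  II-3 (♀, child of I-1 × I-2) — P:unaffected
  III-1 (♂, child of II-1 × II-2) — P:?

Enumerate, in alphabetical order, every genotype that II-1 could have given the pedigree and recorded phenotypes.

P/I-1 un ·: X^PX^P|X^PX^p
P/I-2 aff ·: X^pY
P/II-1 ? I-1×I-2: X^PX^p|X^pX^p
P/II-2 ? ·: X^PY|X^pY
P/II-3 un I-1×I-2: X^PX^p
P/III-1 ? II-1×II-2: X^PY|X^pY
⇒ P over [I-1,I-2,II-1,II-2,II-3,III-1]: 10 consistent

II-1 ∈ {X^PX^p, X^pX^p}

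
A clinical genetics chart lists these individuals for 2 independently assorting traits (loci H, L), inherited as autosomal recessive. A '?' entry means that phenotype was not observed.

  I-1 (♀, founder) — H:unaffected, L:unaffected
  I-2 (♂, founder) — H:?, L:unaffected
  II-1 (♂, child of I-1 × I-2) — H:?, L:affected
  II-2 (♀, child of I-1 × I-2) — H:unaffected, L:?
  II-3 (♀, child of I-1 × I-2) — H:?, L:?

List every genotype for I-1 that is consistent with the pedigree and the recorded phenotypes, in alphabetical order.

H/I-1 un ·: HH|Hh
H/I-2 ? ·: HH|Hh|hh
H/II-1 ? I-1×I-2: HH|Hh|hh
H/II-2 un I-1×I-2: HH|Hh
H/II-3 ? I-1×I-2: HH|Hh|hh
⇒ H over [I-1,I-2,II-1,II-2,II-3]: 40 consistent
L/I-1 un ·: Ll
L/I-2 un ·: Ll
L/II-1 aff I-1×I-2: ll
L/II-2 ? I-1×I-2: LL|Ll|ll
L/II-3 ? I-1×I-2: LL|Ll|ll
⇒ L over [I-1,I-2,II-1,II-2,II-3]: 9 consistent

I-1 ∈ {HH Ll, Hh Ll}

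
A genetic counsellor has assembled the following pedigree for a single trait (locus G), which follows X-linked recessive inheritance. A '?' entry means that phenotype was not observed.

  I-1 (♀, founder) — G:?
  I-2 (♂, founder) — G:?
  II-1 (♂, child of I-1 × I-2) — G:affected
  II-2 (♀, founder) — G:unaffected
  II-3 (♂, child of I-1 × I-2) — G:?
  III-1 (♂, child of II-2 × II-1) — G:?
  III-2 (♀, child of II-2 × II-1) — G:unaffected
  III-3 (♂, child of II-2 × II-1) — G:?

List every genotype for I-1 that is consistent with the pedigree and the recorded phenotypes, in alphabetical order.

G/I-1 ? ·: X^GX^g|X^gX^g
G/I-2 ? ·: X^GY|X^gY
G/II-1 aff I-1×I-2: X^gY
G/II-2 un ·: X^GX^G|X^GX^g
G/II-3 ? I-1×I-2: X^GY|X^gY
G/III-1 ? II-2×II-1: X^GY|X^gY
G/III-2 un II-2×II-1: X^GX^g
G/III-3 ? II-2×II-1: X^GY|X^gY
⇒ G over [I-1,I-2,II-1,II-2,II-3,III-1,III-2,III-3]: 30 consistent

I-1 ∈ {X^GX^g, X^gX^g}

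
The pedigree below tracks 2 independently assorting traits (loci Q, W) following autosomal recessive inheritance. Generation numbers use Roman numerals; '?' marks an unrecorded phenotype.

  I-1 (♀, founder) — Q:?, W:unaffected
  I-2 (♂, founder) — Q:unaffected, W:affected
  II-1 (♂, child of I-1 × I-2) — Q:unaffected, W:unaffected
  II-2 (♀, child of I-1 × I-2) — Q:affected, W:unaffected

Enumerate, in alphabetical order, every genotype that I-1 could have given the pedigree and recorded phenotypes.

Q/I-1 ? ·: Qq|qq
Q/I-2 un ·: Qq
Q/II-1 un I-1×I-2: QQ|Qq
Q/II-2 aff I-1×I-2: qq
⇒ Q over [I-1,I-2,II-1,II-2]: 3 consistent
W/I-1 un ·: WW|Ww
W/I-2 aff ·: ww
W/II-1 un I-1×I-2: Ww
W/II-2 un I-1×I-2: Ww
⇒ W over [I-1,I-2,II-1,II-2]: 2 consistent

I-1 ∈ {Qq WW, Qq Ww, qq WW, qq Ww}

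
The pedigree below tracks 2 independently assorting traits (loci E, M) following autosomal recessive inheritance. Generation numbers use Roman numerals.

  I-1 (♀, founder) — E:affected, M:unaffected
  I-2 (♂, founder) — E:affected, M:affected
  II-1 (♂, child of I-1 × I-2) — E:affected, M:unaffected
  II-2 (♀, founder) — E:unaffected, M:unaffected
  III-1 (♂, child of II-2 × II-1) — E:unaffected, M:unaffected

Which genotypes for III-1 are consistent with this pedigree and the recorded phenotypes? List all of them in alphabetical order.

E/I-1 aff ·: ee
E/I-2 aff ·: ee
E/II-1 aff I-1×I-2: ee
E/II-2 un ·: EE|Ee
E/III-1 un II-2×II-1: Ee
⇒ E over [I-1,I-2,II-1,II-2,III-1]: 2 consistent
M/I-1 un ·: MM|Mm
M/I-2 aff ·: mm
M/II-1 un I-1×I-2: Mm
M/II-2 un ·: MM|Mm
M/III-1 un II-2×II-1: MM|Mm
⇒ M over [I-1,I-2,II-1,II-2,III-1]: 8 consistent

III-1 ∈ {Ee MM, Ee Mm}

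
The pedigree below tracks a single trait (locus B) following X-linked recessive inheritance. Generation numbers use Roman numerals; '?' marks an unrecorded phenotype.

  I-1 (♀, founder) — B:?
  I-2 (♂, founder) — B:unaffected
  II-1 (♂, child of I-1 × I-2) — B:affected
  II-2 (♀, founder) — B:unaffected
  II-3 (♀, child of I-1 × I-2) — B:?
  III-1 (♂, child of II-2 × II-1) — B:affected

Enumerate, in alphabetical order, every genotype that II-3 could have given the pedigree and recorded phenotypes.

II-3 ∈ {X^BX^B, X^BX^b}

B/I-1 ? ·: X^BX^b|X^bX^b
B/I-2 un ·: X^BY
B/II-1 aff I-1×I-2: X^bY
B/II-2 un ·: X^BX^b
B/II-3 ? I-1×I-2: X^BX^B|X^BX^b
B/III-1 aff II-2×II-1: X^bY
⇒ B over [I-1,I-2,II-1,II-2,II-3,III-1]: 3 consistent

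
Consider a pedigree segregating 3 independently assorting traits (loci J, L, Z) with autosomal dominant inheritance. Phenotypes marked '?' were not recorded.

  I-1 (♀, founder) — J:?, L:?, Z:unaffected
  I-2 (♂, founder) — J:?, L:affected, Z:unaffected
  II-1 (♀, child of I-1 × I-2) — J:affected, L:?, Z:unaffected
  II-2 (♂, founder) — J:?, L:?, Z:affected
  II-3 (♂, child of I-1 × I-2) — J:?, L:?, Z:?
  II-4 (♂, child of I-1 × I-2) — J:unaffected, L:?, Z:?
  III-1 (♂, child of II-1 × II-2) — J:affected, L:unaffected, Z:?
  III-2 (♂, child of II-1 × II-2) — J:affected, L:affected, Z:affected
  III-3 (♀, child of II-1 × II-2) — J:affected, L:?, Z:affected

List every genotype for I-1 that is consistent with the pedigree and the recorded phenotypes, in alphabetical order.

J/I-1 ? ·: jj|Jj
J/I-2 ? ·: jj|Jj
J/II-1 aff I-1×I-2: Jj|JJ
J/II-2 ? ·: jj|Jj|JJ
J/II-3 ? I-1×I-2: jj|Jj|JJ
J/II-4 un I-1×I-2: jj
J/III-1 aff II-1×II-2: Jj|JJ
J/III-2 aff II-1×II-2: Jj|JJ
J/III-3 aff II-1×II-2: Jj|JJ
⇒ J over [I-1,I-2,II-1,II-2,II-3,II-4,III-1,III-2,III-3]: 149 consistent
L/I-1 ? ·: ll|Ll|LL
L/I-2 aff ·: Ll|LL
L/II-1 ? I-1×I-2: ll|Ll
L/II-2 ? ·: ll|Ll
L/II-3 ? I-1×I-2: ll|Ll|LL
L/II-4 ? I-1×I-2: ll|Ll|LL
L/III-1 un II-1×II-2: ll
L/III-2 aff II-1×II-2: Ll|LL
L/III-3 ? II-1×II-2: ll|Ll|LL
⇒ L over [I-1,I-2,II-1,II-2,II-3,II-4,III-1,III-2,III-3]: 202 consistent
Z/I-1 un ·: zz
Z/I-2 un ·: zz
Z/II-1 un I-1×I-2: zz
Z/II-2 aff ·: Zz|ZZ
Z/II-3 ? I-1×I-2: zz
Z/II-4 ? I-1×I-2: zz
Z/III-1 ? II-1×II-2: zz|Zz
Z/III-2 aff II-1×II-2: Zz
Z/III-3 aff II-1×II-2: Zz
⇒ Z over [I-1,I-2,II-1,II-2,II-3,II-4,III-1,III-2,III-3]: 3 consistent

I-1 ∈ {Jj LL zz, Jj Ll zz, Jj ll zz, jj LL zz, jj Ll zz, jj ll zz}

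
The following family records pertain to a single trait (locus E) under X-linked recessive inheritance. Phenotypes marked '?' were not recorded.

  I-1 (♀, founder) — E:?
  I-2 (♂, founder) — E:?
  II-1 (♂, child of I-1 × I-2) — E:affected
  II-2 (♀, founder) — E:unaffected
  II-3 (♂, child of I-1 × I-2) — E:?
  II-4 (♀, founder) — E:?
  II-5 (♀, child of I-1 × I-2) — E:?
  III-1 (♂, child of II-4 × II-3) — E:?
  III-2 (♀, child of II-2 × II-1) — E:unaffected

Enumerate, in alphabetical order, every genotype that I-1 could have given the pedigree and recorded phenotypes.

E/I-1 ? ·: X^EX^e|X^eX^e
E/I-2 ? ·: X^EY|X^eY
E/II-1 aff I-1×I-2: X^eY
E/II-2 un ·: X^EX^E|X^EX^e
E/II-3 ? I-1×I-2: X^EY|X^eY
E/II-4 ? ·: X^EX^E|X^EX^e|X^eX^e
E/II-5 ? I-1×I-2: X^EX^E|X^EX^e|X^eX^e
E/III-1 ? II-4×II-3: X^EY|X^eY
E/III-2 un II-2×II-1: X^EX^e
⇒ E over [I-1,I-2,II-1,II-2,II-3,II-4,II-5,III-1,III-2]: 80 consistent

I-1 ∈ {X^EX^e, X^eX^e}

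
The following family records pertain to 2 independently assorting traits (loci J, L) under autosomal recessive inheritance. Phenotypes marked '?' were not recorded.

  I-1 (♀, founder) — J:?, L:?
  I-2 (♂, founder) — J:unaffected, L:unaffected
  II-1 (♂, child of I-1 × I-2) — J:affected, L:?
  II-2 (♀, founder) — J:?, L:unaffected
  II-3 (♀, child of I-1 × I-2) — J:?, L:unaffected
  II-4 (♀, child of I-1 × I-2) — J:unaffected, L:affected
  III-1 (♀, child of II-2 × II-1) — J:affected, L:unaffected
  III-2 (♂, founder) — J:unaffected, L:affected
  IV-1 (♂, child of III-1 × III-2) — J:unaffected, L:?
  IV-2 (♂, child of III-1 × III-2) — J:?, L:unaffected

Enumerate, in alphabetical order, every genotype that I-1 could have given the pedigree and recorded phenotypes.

I-1 ∈ {Jj Ll, Jj ll, jj Ll, jj ll}

J/I-1 ? ·: Jj|jj
J/I-2 un ·: Jj
J/II-1 aff I-1×I-2: jj
J/II-2 ? ·: Jj|jj
J/II-3 ? I-1×I-2: JJ|Jj|jj
J/II-4 un I-1×I-2: JJ|Jj
J/III-1 aff II-2×II-1: jj
J/III-2 un ·: JJ|Jj
J/IV-1 un III-1×III-2: Jj
J/IV-2 ? III-1×III-2: Jj|jj
⇒ J over [I-1,I-2,II-1,II-2,II-3,II-4,III-1,III-2,IV-1,IV-2]: 48 consistent
L/I-1 ? ·: Ll|ll
L/I-2 un ·: Ll
L/II-1 ? I-1×I-2: LL|Ll|ll
L/II-2 un ·: LL|Ll
L/II-3 un I-1×I-2: LL|Ll
L/II-4 aff I-1×I-2: ll
L/III-1 un II-2×II-1: LL|Ll
L/III-2 aff ·: ll
L/IV-1 ? III-1×III-2: Ll|ll
L/IV-2 un III-1×III-2: Ll
⇒ L over [I-1,I-2,II-1,II-2,II-3,II-4,III-1,III-2,IV-1,IV-2]: 38 consistent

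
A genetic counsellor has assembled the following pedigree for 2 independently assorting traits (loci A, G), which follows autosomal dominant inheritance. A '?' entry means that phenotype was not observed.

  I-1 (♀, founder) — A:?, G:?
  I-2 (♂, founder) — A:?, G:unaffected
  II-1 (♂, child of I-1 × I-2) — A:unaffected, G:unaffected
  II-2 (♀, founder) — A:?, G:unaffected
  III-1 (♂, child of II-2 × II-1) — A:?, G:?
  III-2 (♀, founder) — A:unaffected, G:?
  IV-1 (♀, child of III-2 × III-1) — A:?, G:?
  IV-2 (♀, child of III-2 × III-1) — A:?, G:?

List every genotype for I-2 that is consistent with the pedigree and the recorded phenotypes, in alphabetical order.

I-2 ∈ {Aa gg, aa gg}

A/I-1 ? ·: aa|Aa
A/I-2 ? ·: aa|Aa
A/II-1 un I-1×I-2: aa
A/II-2 ? ·: aa|Aa|AA
A/III-1 ? II-2×II-1: aa|Aa
A/III-2 un ·: aa
A/IV-1 ? III-2×III-1: aa|Aa
A/IV-2 ? III-2×III-1: aa|Aa
⇒ A over [I-1,I-2,II-1,II-2,III-1,III-2,IV-1,IV-2]: 40 consistent
G/I-1 ? ·: gg|Gg
G/I-2 un ·: gg
G/II-1 un I-1×I-2: gg
G/II-2 un ·: gg
G/III-1 ? II-2×II-1: gg
G/III-2 ? ·: gg|Gg|GG
G/IV-1 ? III-2×III-1: gg|Gg
G/IV-2 ? III-2×III-1: gg|Gg
⇒ G over [I-1,I-2,II-1,II-2,III-1,III-2,IV-1,IV-2]: 12 consistent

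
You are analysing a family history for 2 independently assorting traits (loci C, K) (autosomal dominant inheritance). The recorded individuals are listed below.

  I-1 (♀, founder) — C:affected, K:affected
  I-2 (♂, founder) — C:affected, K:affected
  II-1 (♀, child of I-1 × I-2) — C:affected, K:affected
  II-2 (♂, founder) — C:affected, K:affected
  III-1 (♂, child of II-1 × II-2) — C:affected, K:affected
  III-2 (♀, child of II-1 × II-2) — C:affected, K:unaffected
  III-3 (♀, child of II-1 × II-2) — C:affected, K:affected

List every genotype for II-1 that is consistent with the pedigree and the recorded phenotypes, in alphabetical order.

II-1 ∈ {CC Kk, Cc Kk}

C/I-1 aff ·: Cc|CC
C/I-2 aff ·: Cc|CC
C/II-1 aff I-1×I-2: Cc|CC
C/II-2 aff ·: Cc|CC
C/III-1 aff II-1×II-2: Cc|CC
C/III-2 aff II-1×II-2: Cc|CC
C/III-3 aff II-1×II-2: Cc|CC
⇒ C over [I-1,I-2,II-1,II-2,III-1,III-2,III-3]: 84 consistent
K/I-1 aff ·: Kk|KK
K/I-2 aff ·: Kk|KK
K/II-1 aff I-1×I-2: Kk
K/II-2 aff ·: Kk
K/III-1 aff II-1×II-2: Kk|KK
K/III-2 un II-1×II-2: kk
K/III-3 aff II-1×II-2: Kk|KK
⇒ K over [I-1,I-2,II-1,II-2,III-1,III-2,III-3]: 12 consistent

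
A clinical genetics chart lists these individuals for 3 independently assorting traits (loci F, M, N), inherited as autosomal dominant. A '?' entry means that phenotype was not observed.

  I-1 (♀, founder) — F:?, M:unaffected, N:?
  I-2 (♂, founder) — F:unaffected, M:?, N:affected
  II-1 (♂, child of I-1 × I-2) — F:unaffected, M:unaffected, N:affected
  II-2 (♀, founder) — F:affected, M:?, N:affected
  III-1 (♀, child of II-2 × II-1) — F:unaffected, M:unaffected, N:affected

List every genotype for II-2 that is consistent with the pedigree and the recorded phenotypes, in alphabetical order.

F/I-1 ? ·: ff|Ff
F/I-2 un ·: ff
F/II-1 un I-1×I-2: ff
F/II-2 aff ·: Ff
F/III-1 un II-2×II-1: ff
⇒ F over [I-1,I-2,II-1,II-2,III-1]: 2 consistent
M/I-1 un ·: mm
M/I-2 ? ·: mm|Mm
M/II-1 un I-1×I-2: mm
M/II-2 ? ·: mm|Mm
M/III-1 un II-2×II-1: mm
⇒ M over [I-1,I-2,II-1,II-2,III-1]: 4 consistent
N/I-1 ? ·: nn|Nn|NN
N/I-2 aff ·: Nn|NN
N/II-1 aff I-1×I-2: Nn|NN
N/II-2 aff ·: Nn|NN
N/III-1 aff II-2×II-1: Nn|NN
⇒ N over [I-1,I-2,II-1,II-2,III-1]: 32 consistent

II-2 ∈ {Ff Mm NN, Ff Mm Nn, Ff mm NN, Ff mm Nn}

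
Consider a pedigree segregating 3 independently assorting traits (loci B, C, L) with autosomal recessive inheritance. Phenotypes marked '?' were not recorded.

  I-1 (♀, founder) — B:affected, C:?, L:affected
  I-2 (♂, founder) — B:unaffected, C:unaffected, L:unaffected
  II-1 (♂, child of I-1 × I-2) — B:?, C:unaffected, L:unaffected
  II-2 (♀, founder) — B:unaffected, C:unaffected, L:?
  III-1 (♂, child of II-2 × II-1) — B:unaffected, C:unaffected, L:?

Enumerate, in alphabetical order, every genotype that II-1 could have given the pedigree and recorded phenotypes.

II-1 ∈ {Bb CC Ll, Bb Cc Ll, bb CC Ll, bb Cc Ll}

B/I-1 aff ·: bb
B/I-2 un ·: BB|Bb
B/II-1 ? I-1×I-2: Bb|bb
B/II-2 un ·: BB|Bb
B/III-1 un II-2×II-1: BB|Bb
⇒ B over [I-1,I-2,II-1,II-2,III-1]: 10 consistent
C/I-1 ? ·: CC|Cc|cc
C/I-2 un ·: CC|Cc
C/II-1 un I-1×I-2: CC|Cc
C/II-2 un ·: CC|Cc
C/III-1 un II-2×II-1: CC|Cc
⇒ C over [I-1,I-2,II-1,II-2,III-1]: 32 consistent
L/I-1 aff ·: ll
L/I-2 un ·: LL|Ll
L/II-1 un I-1×I-2: Ll
L/II-2 ? ·: LL|Ll|ll
L/III-1 ? II-2×II-1: LL|Ll|ll
⇒ L over [I-1,I-2,II-1,II-2,III-1]: 14 consistent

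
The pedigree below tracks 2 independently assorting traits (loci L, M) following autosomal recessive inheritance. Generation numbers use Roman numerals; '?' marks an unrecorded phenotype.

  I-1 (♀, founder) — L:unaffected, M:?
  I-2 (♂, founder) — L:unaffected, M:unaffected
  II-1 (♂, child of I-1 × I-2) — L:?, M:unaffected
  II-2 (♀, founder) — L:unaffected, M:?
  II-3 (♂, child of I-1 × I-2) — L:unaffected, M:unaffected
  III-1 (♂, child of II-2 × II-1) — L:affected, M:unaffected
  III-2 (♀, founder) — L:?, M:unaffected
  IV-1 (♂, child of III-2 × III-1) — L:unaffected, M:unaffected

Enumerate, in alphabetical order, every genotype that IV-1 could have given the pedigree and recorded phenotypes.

IV-1 ∈ {Ll MM, Ll Mm}

L/I-1 un ·: LL|Ll
L/I-2 un ·: LL|Ll
L/II-1 ? I-1×I-2: Ll|ll
L/II-2 un ·: Ll
L/II-3 un I-1×I-2: LL|Ll
L/III-1 aff II-2×II-1: ll
L/III-2 ? ·: LL|Ll
L/IV-1 un III-2×III-1: Ll
⇒ L over [I-1,I-2,II-1,II-2,II-3,III-1,III-2,IV-1]: 16 consistent
M/I-1 ? ·: MM|Mm|mm
M/I-2 un ·: MM|Mm
M/II-1 un I-1×I-2: MM|Mm
M/II-2 ? ·: MM|Mm|mm
M/II-3 un I-1×I-2: MM|Mm
M/III-1 un II-2×II-1: MM|Mm
M/III-2 un ·: MM|Mm
M/IV-1 un III-2×III-1: MM|Mm
⇒ M over [I-1,I-2,II-1,II-2,II-3,III-1,III-2,IV-1]: 242 consistent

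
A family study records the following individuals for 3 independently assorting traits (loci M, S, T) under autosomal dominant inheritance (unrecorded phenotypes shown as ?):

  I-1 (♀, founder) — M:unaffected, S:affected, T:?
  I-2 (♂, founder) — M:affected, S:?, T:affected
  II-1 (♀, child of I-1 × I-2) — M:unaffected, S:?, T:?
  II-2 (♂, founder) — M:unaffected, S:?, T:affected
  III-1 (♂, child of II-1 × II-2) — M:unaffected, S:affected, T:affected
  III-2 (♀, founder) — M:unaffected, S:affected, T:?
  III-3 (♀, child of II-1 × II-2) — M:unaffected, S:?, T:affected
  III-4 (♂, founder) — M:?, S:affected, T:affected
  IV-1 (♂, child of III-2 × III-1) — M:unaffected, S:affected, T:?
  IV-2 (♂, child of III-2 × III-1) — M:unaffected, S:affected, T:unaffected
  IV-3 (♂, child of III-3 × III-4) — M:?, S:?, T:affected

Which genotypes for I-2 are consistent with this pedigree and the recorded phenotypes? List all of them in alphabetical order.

M/I-1 un ·: mm
M/I-2 aff ·: Mm
M/II-1 un I-1×I-2: mm
M/II-2 un ·: mm
M/III-1 un II-1×II-2: mm
M/III-2 un ·: mm
M/III-3 un II-1×II-2: mm
M/III-4 ? ·: mm|Mm|MM
M/IV-1 un III-2×III-1: mm
M/IV-2 un III-2×III-1: mm
M/IV-3 ? III-3×III-4: mm|Mm
⇒ M over [I-1,I-2,II-1,II-2,III-1,III-2,III-3,III-4,IV-1,IV-2,IV-3]: 4 consistent
S/I-1 aff ·: Ss|SS
S/I-2 ? ·: ss|Ss|SS
S/II-1 ? I-1×I-2: ss|Ss|SS
S/II-2 ? ·: ss|Ss|SS
S/III-1 aff II-1×II-2: Ss|SS
S/III-2 aff ·: Ss|SS
S/III-3 ? II-1×II-2: ss|Ss|SS
S/III-4 aff ·: Ss|SS
S/IV-1 aff III-2×III-1: Ss|SS
S/IV-2 aff III-2×III-1: Ss|SS
S/IV-3 ? III-3×III-4: ss|Ss|SS
⇒ S over [I-1,I-2,II-1,II-2,III-1,III-2,III-3,III-4,IV-1,IV-2,IV-3]: 2399 consistent
T/I-1 ? ·: tt|Tt|TT
T/I-2 aff ·: Tt|TT
T/II-1 ? I-1×I-2: tt|Tt|TT
T/II-2 aff ·: Tt|TT
T/III-1 aff II-1×II-2: Tt
T/III-2 ? ·: tt|Tt
T/III-3 aff II-1×II-2: Tt|TT
T/III-4 aff ·: Tt|TT
T/IV-1 ? III-2×III-1: tt|Tt|TT
T/IV-2 un III-2×III-1: tt
T/IV-3 aff III-3×III-4: Tt|TT
⇒ T over [I-1,I-2,II-1,II-2,III-1,III-2,III-3,III-4,IV-1,IV-2,IV-3]: 570 consistent

I-2 ∈ {Mm SS TT, Mm SS Tt, Mm Ss TT, Mm Ss Tt, Mm ss TT, Mm ss Tt}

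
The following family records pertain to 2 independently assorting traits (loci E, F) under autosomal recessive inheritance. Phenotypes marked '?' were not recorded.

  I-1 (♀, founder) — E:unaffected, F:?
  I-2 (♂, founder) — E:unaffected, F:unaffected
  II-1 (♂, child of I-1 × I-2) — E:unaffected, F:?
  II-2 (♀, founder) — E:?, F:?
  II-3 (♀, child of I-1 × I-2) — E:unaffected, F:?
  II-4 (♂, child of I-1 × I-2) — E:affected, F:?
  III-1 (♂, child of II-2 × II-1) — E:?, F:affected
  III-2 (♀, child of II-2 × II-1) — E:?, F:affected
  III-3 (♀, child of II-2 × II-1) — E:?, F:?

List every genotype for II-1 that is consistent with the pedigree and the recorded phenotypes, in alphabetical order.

II-1 ∈ {EE Ff, EE ff, Ee Ff, Ee ff}

E/I-1 un ·: Ee
E/I-2 un ·: Ee
E/II-1 un I-1×I-2: EE|Ee
E/II-2 ? ·: EE|Ee|ee
E/II-3 un I-1×I-2: EE|Ee
E/II-4 aff I-1×I-2: ee
E/III-1 ? II-2×II-1: EE|Ee|ee
E/III-2 ? II-2×II-1: EE|Ee|ee
E/III-3 ? II-2×II-1: EE|Ee|ee
⇒ E over [I-1,I-2,II-1,II-2,II-3,II-4,III-1,III-2,III-3]: 106 consistent
F/I-1 ? ·: FF|Ff|ff
F/I-2 un ·: FF|Ff
F/II-1 ? I-1×I-2: Ff|ff
F/II-2 ? ·: Ff|ff
F/II-3 ? I-1×I-2: FF|Ff|ff
F/II-4 ? I-1×I-2: FF|Ff|ff
F/III-1 aff II-2×II-1: ff
F/III-2 aff II-2×II-1: ff
F/III-3 ? II-2×II-1: FF|Ff|ff
⇒ F over [I-1,I-2,II-1,II-2,II-3,II-4,III-1,III-2,III-3]: 149 consistent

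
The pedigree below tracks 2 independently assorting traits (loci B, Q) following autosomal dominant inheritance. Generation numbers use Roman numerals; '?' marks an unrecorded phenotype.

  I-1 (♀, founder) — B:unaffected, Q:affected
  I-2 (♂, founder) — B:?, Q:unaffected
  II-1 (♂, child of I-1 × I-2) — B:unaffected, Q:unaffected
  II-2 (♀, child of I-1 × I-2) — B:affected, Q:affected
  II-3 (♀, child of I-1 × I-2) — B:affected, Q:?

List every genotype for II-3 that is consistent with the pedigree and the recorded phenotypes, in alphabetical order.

II-3 ∈ {Bb Qq, Bb qq}

B/I-1 un ·: bb
B/I-2 ? ·: Bb
B/II-1 un I-1×I-2: bb
B/II-2 aff I-1×I-2: Bb
B/II-3 aff I-1×I-2: Bb
⇒ B over [I-1,I-2,II-1,II-2,II-3]: 1 consistent
Q/I-1 aff ·: Qq
Q/I-2 un ·: qq
Q/II-1 un I-1×I-2: qq
Q/II-2 aff I-1×I-2: Qq
Q/II-3 ? I-1×I-2: qq|Qq
⇒ Q over [I-1,I-2,II-1,II-2,II-3]: 2 consistent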